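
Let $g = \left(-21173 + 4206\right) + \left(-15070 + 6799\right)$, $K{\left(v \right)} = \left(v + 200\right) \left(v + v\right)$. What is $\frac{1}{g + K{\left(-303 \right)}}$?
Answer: $\frac{1}{37180} \approx 2.6896 \cdot 10^{-5}$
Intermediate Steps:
$K{\left(v \right)} = 2 v \left(200 + v\right)$ ($K{\left(v \right)} = \left(200 + v\right) 2 v = 2 v \left(200 + v\right)$)
$g = -25238$ ($g = -16967 - 8271 = -25238$)
$\frac{1}{g + K{\left(-303 \right)}} = \frac{1}{-25238 + 2 \left(-303\right) \left(200 - 303\right)} = \frac{1}{-25238 + 2 \left(-303\right) \left(-103\right)} = \frac{1}{-25238 + 62418} = \frac{1}{37180}$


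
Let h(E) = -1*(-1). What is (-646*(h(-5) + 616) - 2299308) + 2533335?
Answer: -164555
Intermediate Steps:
h(E) = 1
(-646*(h(-5) + 616) - 2299308) + 2533335 = (-646*(1 + 616) - 2299308) + 2533335 = (-646*617 - 2299308) + 2533335 = (-398582 - 2299308) + 2533335 = -2697890 + 2533335 = -164555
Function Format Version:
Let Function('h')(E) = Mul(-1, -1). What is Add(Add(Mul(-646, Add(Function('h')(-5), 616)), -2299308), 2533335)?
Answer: -164555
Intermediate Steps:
Function('h')(E) = 1
Add(Add(Mul(-646, Add(Function('h')(-5), 616)), -2299308), 2533335) = Add(Add(Mul(-646, Add(1, 616)), -2299308), 2533335) = Add(Add(Mul(-646, 617), -2299308), 2533335) = Add(Add(-398582, -2299308), 2533335) = Add(-2697890, 2533335) = -164555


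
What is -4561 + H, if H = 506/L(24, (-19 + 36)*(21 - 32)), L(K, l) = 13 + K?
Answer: -168251/37 ≈ -4547.3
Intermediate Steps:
H = 506/37 (H = 506/(13 + 24) = 506/37 ≈ 13.676)
-4561 + H = -4561 + 506/37 = -168251/37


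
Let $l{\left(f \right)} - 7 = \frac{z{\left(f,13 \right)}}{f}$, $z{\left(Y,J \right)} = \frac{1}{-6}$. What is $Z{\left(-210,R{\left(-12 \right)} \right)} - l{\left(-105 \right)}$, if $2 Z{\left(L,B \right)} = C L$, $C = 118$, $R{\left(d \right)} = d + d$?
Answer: $- \frac{7810111}{630} \approx -12397.0$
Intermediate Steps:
$z{\left(Y,J \right)} = - \frac{1}{6}$
$l{\left(f \right)} = 7 - \frac{1}{6 f}$
$R{\left(d \right)} = 2 d$
$Z{\left(L,B \right)} = 59 L$ ($Z{\left(L,B \right)} = \frac{118 L}{2} = 59 L$)
$Z{\left(-210,R{\left(-12 \right)} \right)} - l{\left(-105 \right)} = 59 \left(-210\right) - \left(7 - \frac{1}{6 \left(-105\right)}\right) = -12390 - \left(7 - - \frac{1}{630}\right) = -12390 - \left(7 + \frac{1}{630}\right) = -12390 - \frac{4411}{630} = - \frac{7810111}{630}$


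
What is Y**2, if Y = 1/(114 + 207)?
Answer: 1/103041 ≈ 9.7049e-6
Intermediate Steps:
Y = 1/321 ≈ 0.0031153
Y**2 = (1/321)**2 = 1/103041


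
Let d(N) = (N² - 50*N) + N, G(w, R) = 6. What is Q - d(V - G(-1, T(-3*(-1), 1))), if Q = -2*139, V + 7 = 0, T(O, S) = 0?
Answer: -1084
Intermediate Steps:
V = -7 (V = -7 + 0 = -7)
d(N) = N² - 49*N
Q = -278
Q - d(V - G(-1, T(-3*(-1), 1))) = -278 - (-7 - 1*6)*(-49 + (-7 - 1*6)) = -278 - (-7 - 6)*(-49 + (-7 - 6)) = -278 - (-13)*(-49 - 13) = -278 - (-13)*(-62) = -278 - 1*806 = -278 - 806 = -1084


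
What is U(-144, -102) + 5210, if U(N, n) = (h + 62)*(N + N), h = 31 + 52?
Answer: -36550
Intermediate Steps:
h = 83
U(N, n) = 290*N (U(N, n) = (83 + 62)*(N + N) = 145*(2*N) = 290*N)
U(-144, -102) + 5210 = 290*(-144) + 5210 = -41760 + 5210 = -36550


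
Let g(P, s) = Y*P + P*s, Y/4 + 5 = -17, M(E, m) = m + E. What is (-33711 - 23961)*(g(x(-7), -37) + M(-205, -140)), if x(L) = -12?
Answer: -66611160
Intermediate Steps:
M(E, m) = E + m
Y = -88 (Y = -20 + 4*(-17) = -20 - 68 = -88)
g(P, s) = -88*P + P*s
(-33711 - 23961)*(g(x(-7), -37) + M(-205, -140)) = (-33711 - 23961)*(-12*(-88 - 37) + (-205 - 140)) = -57672*(-12*(-125) - 345) = -57672*(1500 - 345) = -57672*1155 = -66611160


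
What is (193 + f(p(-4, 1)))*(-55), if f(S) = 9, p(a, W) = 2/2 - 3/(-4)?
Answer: -11110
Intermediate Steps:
p(a, W) = 7/4 (p(a, W) = 2*(½) - 3*(-¼) = 1 + ¾ = 7/4)
(193 + f(p(-4, 1)))*(-55) = (193 + 9)*(-55) = 202*(-55) = -11110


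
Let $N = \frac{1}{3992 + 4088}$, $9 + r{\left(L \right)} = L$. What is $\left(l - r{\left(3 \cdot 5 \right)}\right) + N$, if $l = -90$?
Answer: $- \frac{775679}{8080} \approx -96.0$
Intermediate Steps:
$r{\left(L \right)} = -9 + L$
$N = \frac{1}{8080} \approx 0.00012376$
$\left(l - r{\left(3 \cdot 5 \right)}\right) + N = \left(-90 - \left(-9 + 3 \cdot 5\right)\right) + \frac{1}{8080} = \left(-90 - \left(-9 + 15\right)\right) + \frac{1}{8080} = \left(-90 - 6\right) + \frac{1}{8080} = -96 + \frac{1}{8080} = - \frac{775679}{8080}$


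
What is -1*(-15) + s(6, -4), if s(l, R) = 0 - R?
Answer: 19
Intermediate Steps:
s(l, R) = -R
-1*(-15) + s(6, -4) = -1*(-15) - 1*(-4) = 15 + 4 = 19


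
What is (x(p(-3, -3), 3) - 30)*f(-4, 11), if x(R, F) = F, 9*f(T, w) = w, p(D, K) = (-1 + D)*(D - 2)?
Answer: -33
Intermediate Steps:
p(D, K) = (-1 + D)*(-2 + D)
f(T, w) = w/9
(x(p(-3, -3), 3) - 30)*f(-4, 11) = (3 - 30)*((1/9)*11) = -27*11/9 = -33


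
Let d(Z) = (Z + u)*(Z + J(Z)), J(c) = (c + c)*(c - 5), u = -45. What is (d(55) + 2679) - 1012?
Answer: 57217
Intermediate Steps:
J(c) = 2*c*(-5 + c) (J(c) = (2*c)*(-5 + c) = 2*c*(-5 + c))
d(Z) = (-45 + Z)*(Z + 2*Z*(-5 + Z)) (d(Z) = (Z - 45)*(Z + 2*Z*(-5 + Z)) = (-45 + Z)*(Z + 2*Z*(-5 + Z)))
(d(55) + 2679) - 1012 = (55*(405 - 99*55 + 2*55**2) + 2679) - 1012 = (55*(405 - 5445 + 2*3025) + 2679) - 1012 = (55*(405 - 5445 + 6050) + 2679) - 1012 = (55*1010 + 2679) - 1012 = (55550 + 2679) - 1012 = 58229 - 1012 = 57217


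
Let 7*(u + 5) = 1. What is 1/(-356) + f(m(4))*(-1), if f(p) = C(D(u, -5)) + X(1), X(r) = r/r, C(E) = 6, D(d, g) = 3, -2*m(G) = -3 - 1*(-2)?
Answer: -2493/356 ≈ -7.0028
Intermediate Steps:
u = -34/7 (u = -5 + (1/7)*1 = -5 + 1/7 = -34/7 ≈ -4.8571)
m(G) = 1/2 (m(G) = -(-3 - 1*(-2))/2 = -(-3 + 2)/2 = -1/2*(-1) = 1/2)
X(r) = 1
f(p) = 7 (f(p) = 6 + 1 = 7)
1/(-356) + f(m(4))*(-1) = 1/(-356) + 7*(-1) = -1/356 - 7 = -2493/356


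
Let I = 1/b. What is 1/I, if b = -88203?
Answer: -88203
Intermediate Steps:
I = -1/88203 (I = 1/(-88203) = -1/88203 ≈ -1.1337e-5)
1/I = 1/(-1/88203) = -88203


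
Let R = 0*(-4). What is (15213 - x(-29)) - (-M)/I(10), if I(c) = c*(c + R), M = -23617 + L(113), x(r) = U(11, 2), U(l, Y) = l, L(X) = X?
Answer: 374174/25 ≈ 14967.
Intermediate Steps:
R = 0
x(r) = 11
M = -23504 (M = -23617 + 113 = -23504)
I(c) = c² (I(c) = c*(c + 0) = c*c = c²)
(15213 - x(-29)) - (-M)/I(10) = (15213 - 1*11) - (-1*(-23504))/(10²) = (15213 - 11) - 23504/100 = 15202 - 23504/100 = 15202 - 1*5876/25 = 15202 - 5876/25 = 374174/25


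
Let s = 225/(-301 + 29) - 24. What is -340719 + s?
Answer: -92682321/272 ≈ -3.4074e+5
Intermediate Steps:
s = -6753/272 (s = 225/(-272) - 24 = 225*(-1/272) - 24 = -225/272 - 24 = -6753/272 ≈ -24.827)
-340719 + s = -340719 - 6753/272 = -92682321/272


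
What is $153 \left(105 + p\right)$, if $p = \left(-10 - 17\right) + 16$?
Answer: $14382$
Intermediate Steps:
$p = -11$ ($p = \left(-10 - 17\right) + 16 = -27 + 16 = -11$)
$153 \left(105 + p\right) = 153 \left(105 - 11\right) = 153 \cdot 94 = 14382$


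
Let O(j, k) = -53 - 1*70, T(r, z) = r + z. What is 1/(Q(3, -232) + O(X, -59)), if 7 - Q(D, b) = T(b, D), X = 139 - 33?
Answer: 1/113 ≈ 0.0088496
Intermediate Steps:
X = 106
Q(D, b) = 7 - D - b (Q(D, b) = 7 - (b + D) = 7 - (D + b) = 7 + (-D - b) = 7 - D - b)
O(j, k) = -123 (O(j, k) = -53 - 70 = -123)
1/(Q(3, -232) + O(X, -59)) = 1/((7 - 1*3 - 1*(-232)) - 123) = 1/((7 - 3 + 232) - 123) = 1/(236 - 123) = 1/113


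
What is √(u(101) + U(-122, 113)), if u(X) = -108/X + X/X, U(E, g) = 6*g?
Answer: √6915571/101 ≈ 26.037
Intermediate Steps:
u(X) = 1 - 108/X (u(X) = -108/X + 1 = 1 - 108/X)
√(u(101) + U(-122, 113)) = √((-108 + 101)/101 + 6*113) = √((1/101)*(-7) + 678) = √(-7/101 + 678) = √(68471/101) = √6915571/101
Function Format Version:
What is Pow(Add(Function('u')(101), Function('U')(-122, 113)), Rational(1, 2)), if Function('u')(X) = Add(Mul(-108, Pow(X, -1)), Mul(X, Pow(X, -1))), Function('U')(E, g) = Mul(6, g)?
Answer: Mul(Rational(1, 101), Pow(6915571, Rational(1, 2))) ≈ 26.037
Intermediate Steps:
Function('u')(X) = Add(1, Mul(-108, Pow(X, -1))) (Function('u')(X) = Add(Mul(-108, Pow(X, -1)), 1) = Add(1, Mul(-108, Pow(X, -1))))
Pow(Add(Function('u')(101), Function('U')(-122, 113)), Rational(1, 2)) = Pow(Add(Mul(Pow(101, -1), Add(-108, 101)), Mul(6, 113)), Rational(1, 2)) = Pow(Add(Mul(Rational(1, 101), -7), 678), Rational(1, 2)) = Pow(Add(Rational(-7, 101), 678), Rational(1, 2)) = Pow(Rational(68471, 101), Rational(1, 2)) = Mul(Rational(1, 101), Pow(6915571, Rational(1, 2)))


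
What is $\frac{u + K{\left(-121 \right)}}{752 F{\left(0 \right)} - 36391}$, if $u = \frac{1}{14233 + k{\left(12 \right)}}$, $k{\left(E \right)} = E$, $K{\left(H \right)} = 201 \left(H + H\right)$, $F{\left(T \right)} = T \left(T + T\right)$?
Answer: $\frac{692905289}{518389795} \approx 1.3366$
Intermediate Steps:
$F{\left(T \right)} = 2 T^{2}$ ($F{\left(T \right)} = T 2 T = 2 T^{2}$)
$K{\left(H \right)} = 402 H$ ($K{\left(H \right)} = 201 \cdot 2 H = 402 H$)
$u = \frac{1}{14245}$ ($u = \frac{1}{14233 + 12} = \frac{1}{14245} \approx 7.02 \cdot 10^{-5}$)
$\frac{u + K{\left(-121 \right)}}{752 F{\left(0 \right)} - 36391} = \frac{\frac{1}{14245} + 402 \left(-121\right)}{752 \cdot 2 \cdot 0^{2} - 36391} = \frac{\frac{1}{14245} - 48642}{752 \cdot 2 \cdot 0 - 36391} = - \frac{692905289}{14245 \left(752 \cdot 0 - 36391\right)} = - \frac{692905289}{14245 \left(0 - 36391\right)} = - \frac{692905289}{14245 \left(-36391\right)} = \left(- \frac{692905289}{14245}\right) \left(- \frac{1}{36391}\right) = \frac{692905289}{518389795}$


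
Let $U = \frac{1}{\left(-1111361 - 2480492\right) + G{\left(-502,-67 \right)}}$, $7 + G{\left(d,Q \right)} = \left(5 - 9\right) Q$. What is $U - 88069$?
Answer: $- \frac{316307915849}{3591592} \approx -88069.0$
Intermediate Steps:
$G{\left(d,Q \right)} = -7 - 4 Q$ ($G{\left(d,Q \right)} = -7 + \left(5 - 9\right) Q = -7 - 4 Q$)
$U = - \frac{1}{3591592}$ ($U = \frac{1}{\left(-1111361 - 2480492\right) - -261} = \frac{1}{-3591853 + \left(-7 + 268\right)} = \frac{1}{-3591853 + 261} = \frac{1}{-3591592} = - \frac{1}{3591592} \approx -2.7843 \cdot 10^{-7}$)
$U - 88069 = - \frac{1}{3591592} - 88069 = - \frac{316307915849}{3591592}$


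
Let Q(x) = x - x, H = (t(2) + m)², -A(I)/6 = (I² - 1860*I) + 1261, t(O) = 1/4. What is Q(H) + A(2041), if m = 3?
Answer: -2224092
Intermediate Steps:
t(O) = ¼
A(I) = -7566 - 6*I² + 11160*I (A(I) = -6*((I² - 1860*I) + 1261) = -6*(1261 + I² - 1860*I) = -7566 - 6*I² + 11160*I)
H = 169/16 (H = (¼ + 3)² = (13/4)² = 169/16 ≈ 10.563)
Q(x) = 0
Q(H) + A(2041) = 0 + (-7566 - 6*2041² + 11160*2041) = 0 + (-7566 - 6*4165681 + 22777560) = 0 + (-7566 - 24994086 + 22777560) = 0 - 2224092 = -2224092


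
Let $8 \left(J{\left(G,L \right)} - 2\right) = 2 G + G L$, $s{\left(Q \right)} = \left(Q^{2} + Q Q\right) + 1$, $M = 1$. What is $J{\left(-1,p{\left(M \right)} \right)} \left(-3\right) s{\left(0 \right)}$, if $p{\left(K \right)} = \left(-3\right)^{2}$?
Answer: $- \frac{15}{8} \approx -1.875$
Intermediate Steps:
$p{\left(K \right)} = 9$
$s{\left(Q \right)} = 1 + 2 Q^{2}$ ($s{\left(Q \right)} = \left(Q^{2} + Q^{2}\right) + 1 = 2 Q^{2} + 1 = 1 + 2 Q^{2}$)
$J{\left(G,L \right)} = 2 + \frac{G}{4} + \frac{G L}{8}$ ($J{\left(G,L \right)} = 2 + \frac{2 G + G L}{8} = 2 + \left(\frac{G}{4} + \frac{G L}{8}\right) = 2 + \frac{G}{4} + \frac{G L}{8}$)
$J{\left(-1,p{\left(M \right)} \right)} \left(-3\right) s{\left(0 \right)} = \left(2 + \frac{1}{4} \left(-1\right) + \frac{1}{8} \left(-1\right) 9\right) \left(-3\right) \left(1 + 2 \cdot 0^{2}\right) = \left(2 - \frac{1}{4} - \frac{9}{8}\right) \left(-3\right) \left(1 + 2 \cdot 0\right) = \frac{5}{8} \left(-3\right) \left(1 + 0\right) = \left(- \frac{15}{8}\right) 1 = - \frac{15}{8}$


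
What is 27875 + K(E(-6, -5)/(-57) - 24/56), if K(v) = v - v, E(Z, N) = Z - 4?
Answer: 27875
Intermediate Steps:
E(Z, N) = -4 + Z
K(v) = 0
27875 + K(E(-6, -5)/(-57) - 24/56) = 27875 + 0 = 27875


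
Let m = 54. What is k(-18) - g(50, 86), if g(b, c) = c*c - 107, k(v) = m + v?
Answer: -7253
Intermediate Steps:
k(v) = 54 + v
g(b, c) = -107 + c² (g(b, c) = c² - 107 = -107 + c²)
k(-18) - g(50, 86) = (54 - 18) - (-107 + 86²) = 36 - (-107 + 7396) = 36 - 1*7289 = 36 - 7289 = -7253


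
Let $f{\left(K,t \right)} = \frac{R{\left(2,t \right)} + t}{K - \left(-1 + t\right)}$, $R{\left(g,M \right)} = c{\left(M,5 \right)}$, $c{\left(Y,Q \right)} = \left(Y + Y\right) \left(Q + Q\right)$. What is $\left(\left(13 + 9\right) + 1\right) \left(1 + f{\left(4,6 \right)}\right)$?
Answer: $-2875$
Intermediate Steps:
$c{\left(Y,Q \right)} = 4 Q Y$ ($c{\left(Y,Q \right)} = 2 Y 2 Q = 4 Q Y$)
$R{\left(g,M \right)} = 20 M$ ($R{\left(g,M \right)} = 4 \cdot 5 M = 20 M$)
$f{\left(K,t \right)} = \frac{21 t}{1 + K - t}$ ($f{\left(K,t \right)} = \frac{20 t + t}{K - \left(-1 + t\right)} = \frac{21 t}{1 + K - t}$)
$\left(\left(13 + 9\right) + 1\right) \left(1 + f{\left(4,6 \right)}\right) = \left(\left(13 + 9\right) + 1\right) \left(1 + 21 \cdot 6 \frac{1}{1 + 4 - 6}\right) = \left(22 + 1\right) \left(1 + 21 \cdot 6 \frac{1}{1 + 4 - 6}\right) = 23 \left(1 + 21 \cdot 6 \frac{1}{-1}\right) = 23 \left(1 + 21 \cdot 6 \left(-1\right)\right) = 23 \left(1 - 126\right) = 23 \left(-125\right) = -2875$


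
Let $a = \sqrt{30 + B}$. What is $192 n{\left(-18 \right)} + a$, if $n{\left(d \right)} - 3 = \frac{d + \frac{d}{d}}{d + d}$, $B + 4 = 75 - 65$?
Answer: $\frac{2018}{3} \approx 672.67$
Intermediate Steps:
$B = 6$ ($B = -4 + \left(75 - 65\right) = -4 + 10 = 6$)
$n{\left(d \right)} = 3 + \frac{1 + d}{2 d}$ ($n{\left(d \right)} = 3 + \frac{d + \frac{d}{d}}{d + d} = 3 + \frac{d + 1}{2 d} = 3 + \left(1 + d\right) \frac{1}{2 d} = 3 + \frac{1 + d}{2 d}$)
$a = 6$ ($a = \sqrt{30 + 6} = \sqrt{36} = 6$)
$192 n{\left(-18 \right)} + a = 192 \frac{1 + 7 \left(-18\right)}{2 \left(-18\right)} + 6 = 192 \cdot \frac{1}{2} \left(- \frac{1}{18}\right) \left(1 - 126\right) + 6 = 192 \cdot \frac{1}{2} \left(- \frac{1}{18}\right) \left(-125\right) + 6 = 192 \cdot \frac{125}{36} + 6 = \frac{2000}{3} + 6 = \frac{2018}{3}$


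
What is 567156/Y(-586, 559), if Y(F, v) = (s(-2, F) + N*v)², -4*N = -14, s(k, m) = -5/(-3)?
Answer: 20417616/138039001 ≈ 0.14791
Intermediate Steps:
s(k, m) = 5/3 (s(k, m) = -5*(-⅓) = 5/3)
N = 7/2 (N = -¼*(-14) = 7/2 ≈ 3.5000)
Y(F, v) = (5/3 + 7*v/2)²
567156/Y(-586, 559) = 567156/(((10 + 21*559)²/36)) = 567156/(((10 + 11739)²/36)) = 567156/(((1/36)*11749²)) = 567156/(((1/36)*138039001)) = 567156/(138039001/36) = 567156*(36/138039001) = 20417616/138039001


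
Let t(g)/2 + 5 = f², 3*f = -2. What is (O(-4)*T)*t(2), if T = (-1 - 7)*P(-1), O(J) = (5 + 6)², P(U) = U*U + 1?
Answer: 158752/9 ≈ 17639.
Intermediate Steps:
f = -⅔ (f = (⅓)*(-2) = -⅔ ≈ -0.66667)
P(U) = 1 + U² (P(U) = U² + 1 = 1 + U²)
t(g) = -82/9 (t(g) = -10 + 2*(-⅔)² = -10 + 2*(4/9) = -10 + 8/9 = -82/9)
O(J) = 121 (O(J) = 11² = 121)
T = -16 (T = (-1 - 7)*(1 + (-1)²) = -8*(1 + 1) = -8*2 = -16)
(O(-4)*T)*t(2) = (121*(-16))*(-82/9) = -1936*(-82/9) = 158752/9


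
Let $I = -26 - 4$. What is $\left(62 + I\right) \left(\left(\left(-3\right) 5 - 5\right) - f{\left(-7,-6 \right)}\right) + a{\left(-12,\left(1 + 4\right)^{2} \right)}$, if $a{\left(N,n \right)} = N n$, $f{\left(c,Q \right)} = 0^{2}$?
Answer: $-940$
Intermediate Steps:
$f{\left(c,Q \right)} = 0$
$I = -30$
$\left(62 + I\right) \left(\left(\left(-3\right) 5 - 5\right) - f{\left(-7,-6 \right)}\right) + a{\left(-12,\left(1 + 4\right)^{2} \right)} = \left(62 - 30\right) \left(\left(\left(-3\right) 5 - 5\right) - 0\right) - 12 \left(1 + 4\right)^{2} = 32 \left(\left(-15 - 5\right) + 0\right) - 12 \cdot 5^{2} = 32 \left(-20 + 0\right) - 300 = 32 \left(-20\right) - 300 = -640 - 300 = -940$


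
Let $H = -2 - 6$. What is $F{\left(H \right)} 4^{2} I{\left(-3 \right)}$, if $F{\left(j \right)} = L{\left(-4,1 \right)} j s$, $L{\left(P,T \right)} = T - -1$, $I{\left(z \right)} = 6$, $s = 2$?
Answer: $-3072$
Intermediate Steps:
$H = -8$ ($H = -2 - 6 = -8$)
$L{\left(P,T \right)} = 1 + T$ ($L{\left(P,T \right)} = T + 1 = 1 + T$)
$F{\left(j \right)} = 4 j$ ($F{\left(j \right)} = \left(1 + 1\right) j 2 = 2 j 2 = 4 j$)
$F{\left(H \right)} 4^{2} I{\left(-3 \right)} = 4 \left(-8\right) 4^{2} \cdot 6 = \left(-32\right) 16 \cdot 6 = \left(-512\right) 6 = -3072$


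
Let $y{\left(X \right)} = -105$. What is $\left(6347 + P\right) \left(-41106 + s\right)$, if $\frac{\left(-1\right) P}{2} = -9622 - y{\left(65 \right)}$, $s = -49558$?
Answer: $-2301142984$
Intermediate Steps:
$P = 19034$ ($P = - 2 \left(-9622 - -105\right) = - 2 \left(-9622 + 105\right) = \left(-2\right) \left(-9517\right) = 19034$)
$\left(6347 + P\right) \left(-41106 + s\right) = \left(6347 + 19034\right) \left(-41106 - 49558\right) = 25381 \left(-90664\right) = -2301142984$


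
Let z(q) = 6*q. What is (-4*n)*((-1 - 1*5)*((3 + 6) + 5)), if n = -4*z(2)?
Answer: -16128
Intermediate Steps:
n = -48 (n = -24*2 = -4*12 = -48)
(-4*n)*((-1 - 1*5)*((3 + 6) + 5)) = (-4*(-48))*((-1 - 1*5)*((3 + 6) + 5)) = 192*((-1 - 5)*(9 + 5)) = 192*(-6*14) = 192*(-84) = -16128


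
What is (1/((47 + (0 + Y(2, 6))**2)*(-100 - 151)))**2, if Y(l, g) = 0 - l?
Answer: 1/163865601 ≈ 6.1026e-9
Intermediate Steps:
Y(l, g) = -l
(1/((47 + (0 + Y(2, 6))**2)*(-100 - 151)))**2 = (1/((47 + (0 - 1*2)**2)*(-100 - 151)))**2 = (1/((47 + (0 - 2)**2)*(-251)))**2 = (1/((47 + (-2)**2)*(-251)))**2 = (1/((47 + 4)*(-251)))**2 = (1/(51*(-251)))**2 = (1/(-12801))**2 = (-1/12801)**2 = 1/163865601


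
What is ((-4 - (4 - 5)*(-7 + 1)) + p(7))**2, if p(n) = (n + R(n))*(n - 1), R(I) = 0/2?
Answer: 1024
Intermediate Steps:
R(I) = 0 (R(I) = 0*(1/2) = 0)
p(n) = n*(-1 + n) (p(n) = (n + 0)*(n - 1) = n*(-1 + n))
((-4 - (4 - 5)*(-7 + 1)) + p(7))**2 = ((-4 - (4 - 5)*(-7 + 1)) + 7*(-1 + 7))**2 = ((-4 - (-1)*(-6)) + 7*6)**2 = ((-4 - 1*6) + 42)**2 = ((-4 - 6) + 42)**2 = (-10 + 42)**2 = 32**2 = 1024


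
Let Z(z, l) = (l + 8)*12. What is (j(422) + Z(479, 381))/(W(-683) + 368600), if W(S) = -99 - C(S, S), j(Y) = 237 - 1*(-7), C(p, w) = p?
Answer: 307/23074 ≈ 0.013305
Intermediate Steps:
j(Y) = 244 (j(Y) = 237 + 7 = 244)
W(S) = -99 - S
Z(z, l) = 96 + 12*l (Z(z, l) = (8 + l)*12 = 96 + 12*l)
(j(422) + Z(479, 381))/(W(-683) + 368600) = (244 + (96 + 12*381))/((-99 - 1*(-683)) + 368600) = (244 + (96 + 4572))/((-99 + 683) + 368600) = (244 + 4668)/(584 + 368600) = 4912/369184 = 4912*(1/369184) = 307/23074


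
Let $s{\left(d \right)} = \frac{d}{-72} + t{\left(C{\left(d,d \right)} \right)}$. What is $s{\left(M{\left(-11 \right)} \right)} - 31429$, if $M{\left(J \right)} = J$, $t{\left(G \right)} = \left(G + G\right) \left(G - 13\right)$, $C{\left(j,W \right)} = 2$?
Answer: $- \frac{2266045}{72} \approx -31473.0$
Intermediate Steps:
$t{\left(G \right)} = 2 G \left(-13 + G\right)$
$s{\left(d \right)} = -44 - \frac{d}{72}$ ($s{\left(d \right)} = \frac{d}{-72} + 2 \cdot 2 \left(-13 + 2\right) = - \frac{d}{72} + 2 \cdot 2 \left(-11\right) = - \frac{d}{72} - 44 = -44 - \frac{d}{72}$)
$s{\left(M{\left(-11 \right)} \right)} - 31429 = \left(-44 - - \frac{11}{72}\right) - 31429 = \left(-44 + \frac{11}{72}\right) - 31429 = - \frac{3157}{72} - 31429 = - \frac{2266045}{72}$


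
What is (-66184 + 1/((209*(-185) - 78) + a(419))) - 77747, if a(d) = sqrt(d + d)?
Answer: -216043196097184/1501019211 - sqrt(838)/1501019211 ≈ -1.4393e+5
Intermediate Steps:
a(d) = sqrt(2)*sqrt(d) (a(d) = sqrt(2*d) = sqrt(2)*sqrt(d))
(-66184 + 1/((209*(-185) - 78) + a(419))) - 77747 = (-66184 + 1/((209*(-185) - 78) + sqrt(2)*sqrt(419))) - 77747 = (-66184 + 1/((-38665 - 78) + sqrt(838))) - 77747 = (-66184 + 1/(-38743 + sqrt(838))) - 77747 = -143931 + 1/(-38743 + sqrt(838))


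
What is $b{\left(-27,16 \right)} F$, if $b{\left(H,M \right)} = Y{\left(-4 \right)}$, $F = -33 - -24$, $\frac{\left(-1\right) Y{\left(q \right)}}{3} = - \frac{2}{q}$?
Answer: $\frac{27}{2} \approx 13.5$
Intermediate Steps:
$Y{\left(q \right)} = \frac{6}{q}$ ($Y{\left(q \right)} = - 3 \left(- \frac{2}{q}\right) = \frac{6}{q}$)
$F = -9$ ($F = -33 + 24 = -9$)
$b{\left(H,M \right)} = - \frac{3}{2}$ ($b{\left(H,M \right)} = \frac{6}{-4} = 6 \left(- \frac{1}{4}\right) = - \frac{3}{2}$)
$b{\left(-27,16 \right)} F = \left(- \frac{3}{2}\right) \left(-9\right) = \frac{27}{2}$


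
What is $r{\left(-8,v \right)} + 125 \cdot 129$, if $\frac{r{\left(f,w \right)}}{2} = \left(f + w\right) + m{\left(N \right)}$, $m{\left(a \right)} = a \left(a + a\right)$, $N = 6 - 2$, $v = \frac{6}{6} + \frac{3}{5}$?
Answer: $\frac{80881}{5} \approx 16176.0$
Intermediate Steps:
$v = \frac{8}{5}$ ($v = 6 \cdot \frac{1}{6} + 3 \cdot \frac{1}{5} = 1 + \frac{3}{5} = \frac{8}{5} \approx 1.6$)
$N = 4$
$m{\left(a \right)} = 2 a^{2}$ ($m{\left(a \right)} = a 2 a = 2 a^{2}$)
$r{\left(f,w \right)} = 64 + 2 f + 2 w$ ($r{\left(f,w \right)} = 2 \left(\left(f + w\right) + 2 \cdot 4^{2}\right) = 2 \left(\left(f + w\right) + 2 \cdot 16\right) = 2 \left(\left(f + w\right) + 32\right) = 2 \left(32 + f + w\right) = 64 + 2 f + 2 w$)
$r{\left(-8,v \right)} + 125 \cdot 129 = \left(64 + 2 \left(-8\right) + 2 \cdot \frac{8}{5}\right) + 125 \cdot 129 = \left(64 - 16 + \frac{16}{5}\right) + 16125 = \frac{256}{5} + 16125 = \frac{80881}{5}$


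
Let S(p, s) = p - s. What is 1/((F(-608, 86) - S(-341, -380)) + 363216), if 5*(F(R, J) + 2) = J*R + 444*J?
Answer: 5/1801771 ≈ 2.7750e-6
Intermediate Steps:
F(R, J) = -2 + 444*J/5 + J*R/5 (F(R, J) = -2 + (J*R + 444*J)/5 = -2 + (444*J + J*R)/5 = -2 + (444*J/5 + J*R/5) = -2 + 444*J/5 + J*R/5)
1/((F(-608, 86) - S(-341, -380)) + 363216) = 1/(((-2 + (444/5)*86 + (1/5)*86*(-608)) - (-341 - 1*(-380))) + 363216) = 1/(((-2 + 38184/5 - 52288/5) - (-341 + 380)) + 363216) = 1/((-14114/5 - 1*39) + 363216) = 1/((-14114/5 - 39) + 363216) = 1/(-14309/5 + 363216) = 1/(1801771/5) = 5/1801771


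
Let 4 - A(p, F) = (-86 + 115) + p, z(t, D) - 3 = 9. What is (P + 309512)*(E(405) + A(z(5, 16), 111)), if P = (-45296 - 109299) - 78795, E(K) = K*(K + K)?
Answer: 24969005586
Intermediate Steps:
E(K) = 2*K² (E(K) = K*(2*K) = 2*K²)
z(t, D) = 12 (z(t, D) = 3 + 9 = 12)
A(p, F) = -25 - p (A(p, F) = 4 - ((-86 + 115) + p) = 4 - (29 + p) = 4 + (-29 - p) = -25 - p)
P = -233390 (P = -154595 - 78795 = -233390)
(P + 309512)*(E(405) + A(z(5, 16), 111)) = (-233390 + 309512)*(2*405² + (-25 - 1*12)) = 76122*(2*164025 + (-25 - 12)) = 76122*(328050 - 37) = 76122*328013 = 24969005586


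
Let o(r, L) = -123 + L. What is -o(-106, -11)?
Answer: 134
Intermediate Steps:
-o(-106, -11) = -(-123 - 11) = -1*(-134) = 134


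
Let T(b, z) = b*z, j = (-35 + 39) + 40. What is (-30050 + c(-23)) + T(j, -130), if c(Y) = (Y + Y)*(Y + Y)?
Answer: -33654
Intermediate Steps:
c(Y) = 4*Y**2 (c(Y) = (2*Y)*(2*Y) = 4*Y**2)
j = 44 (j = 4 + 40 = 44)
(-30050 + c(-23)) + T(j, -130) = (-30050 + 4*(-23)**2) + 44*(-130) = (-30050 + 4*529) - 5720 = (-30050 + 2116) - 5720 = -27934 - 5720 = -33654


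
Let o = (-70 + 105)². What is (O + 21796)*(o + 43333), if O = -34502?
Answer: -566153948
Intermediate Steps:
o = 1225 (o = 35² = 1225)
(O + 21796)*(o + 43333) = (-34502 + 21796)*(1225 + 43333) = -12706*44558 = -566153948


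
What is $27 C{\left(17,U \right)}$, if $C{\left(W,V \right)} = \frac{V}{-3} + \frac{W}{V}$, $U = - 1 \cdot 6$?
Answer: $- \frac{45}{2} \approx -22.5$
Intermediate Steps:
$U = -6$ ($U = \left(-1\right) 6 = -6$)
$C{\left(W,V \right)} = - \frac{V}{3} + \frac{W}{V}$ ($C{\left(W,V \right)} = V \left(- \frac{1}{3}\right) + \frac{W}{V} = - \frac{V}{3} + \frac{W}{V}$)
$27 C{\left(17,U \right)} = 27 \left(\left(- \frac{1}{3}\right) \left(-6\right) + \frac{17}{-6}\right) = 27 \left(2 + 17 \left(- \frac{1}{6}\right)\right) = 27 \left(2 - \frac{17}{6}\right) = 27 \left(- \frac{5}{6}\right) = - \frac{45}{2}$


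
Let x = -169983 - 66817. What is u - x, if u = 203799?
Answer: 440599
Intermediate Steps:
x = -236800
u - x = 203799 - 1*(-236800) = 203799 + 236800 = 440599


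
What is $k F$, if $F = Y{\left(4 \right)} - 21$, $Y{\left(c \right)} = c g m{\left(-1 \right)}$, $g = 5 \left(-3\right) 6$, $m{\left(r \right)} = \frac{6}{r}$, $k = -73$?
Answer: $-156147$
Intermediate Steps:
$g = -90$ ($g = \left(-15\right) 6 = -90$)
$Y{\left(c \right)} = 540 c$ ($Y{\left(c \right)} = c \left(-90\right) \frac{6}{-1} = - 90 c 6 \left(-1\right) = - 90 c \left(-6\right) = 540 c$)
$F = 2139$ ($F = 540 \cdot 4 - 21 = 2160 - 21 = 2139$)
$k F = \left(-73\right) 2139 = -156147$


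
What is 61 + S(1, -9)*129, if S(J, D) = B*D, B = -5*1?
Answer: 5866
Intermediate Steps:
B = -5
S(J, D) = -5*D
61 + S(1, -9)*129 = 61 - 5*(-9)*129 = 61 + 45*129 = 61 + 5805 = 5866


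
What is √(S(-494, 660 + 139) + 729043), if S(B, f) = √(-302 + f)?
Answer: √(729043 + √497) ≈ 853.85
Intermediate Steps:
√(S(-494, 660 + 139) + 729043) = √(√(-302 + (660 + 139)) + 729043) = √(√(-302 + 799) + 729043) = √(√497 + 729043) = √(729043 + √497)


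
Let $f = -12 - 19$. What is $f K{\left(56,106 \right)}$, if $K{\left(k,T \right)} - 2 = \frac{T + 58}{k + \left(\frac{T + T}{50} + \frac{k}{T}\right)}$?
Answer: $- \frac{5864208}{40259} \approx -145.66$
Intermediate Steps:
$K{\left(k,T \right)} = 2 + \frac{58 + T}{k + \frac{T}{25} + \frac{k}{T}}$ ($K{\left(k,T \right)} = 2 + \frac{T + 58}{k + \left(\frac{T + T}{50} + \frac{k}{T}\right)} = 2 + \frac{58 + T}{k + \left(2 T \frac{1}{50} + \frac{k}{T}\right)} = 2 + \frac{58 + T}{k + \left(\frac{T}{25} + \frac{k}{T}\right)} = 2 + \frac{58 + T}{k + \frac{T}{25} + \frac{k}{T}}$)
$f = -31$ ($f = -12 - 19 = -31$)
$f K{\left(56,106 \right)} = - 31 \frac{27 \cdot 106^{2} + 50 \cdot 56 + 1450 \cdot 106 + 50 \cdot 106 \cdot 56}{106^{2} + 25 \cdot 56 + 25 \cdot 106 \cdot 56} = - 31 \frac{27 \cdot 11236 + 2800 + 153700 + 296800}{11236 + 1400 + 148400} = - 31 \frac{303372 + 2800 + 153700 + 296800}{161036} = - 31 \cdot \frac{1}{161036} \cdot 756672 = \left(-31\right) \frac{189168}{40259} = - \frac{5864208}{40259}$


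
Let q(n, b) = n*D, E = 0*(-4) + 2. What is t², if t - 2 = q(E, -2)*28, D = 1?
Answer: 3364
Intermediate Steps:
E = 2 (E = 0 + 2 = 2)
q(n, b) = n (q(n, b) = n*1 = n)
t = 58 (t = 2 + 2*28 = 2 + 56 = 58)
t² = 58² = 3364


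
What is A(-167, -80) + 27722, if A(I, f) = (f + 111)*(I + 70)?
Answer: 24715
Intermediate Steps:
A(I, f) = (70 + I)*(111 + f) (A(I, f) = (111 + f)*(70 + I) = (70 + I)*(111 + f))
A(-167, -80) + 27722 = (7770 + 70*(-80) + 111*(-167) - 167*(-80)) + 27722 = (7770 - 5600 - 18537 + 13360) + 27722 = -3007 + 27722 = 24715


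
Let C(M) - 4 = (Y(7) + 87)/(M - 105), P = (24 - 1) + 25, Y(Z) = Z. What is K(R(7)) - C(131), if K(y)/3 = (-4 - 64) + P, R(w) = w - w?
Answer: -879/13 ≈ -67.615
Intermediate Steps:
R(w) = 0
P = 48 (P = 23 + 25 = 48)
K(y) = -60 (K(y) = 3*((-4 - 64) + 48) = 3*(-68 + 48) = 3*(-20) = -60)
C(M) = 4 + 94/(-105 + M) (C(M) = 4 + (7 + 87)/(M - 105) = 4 + 94/(-105 + M))
K(R(7)) - C(131) = -60 - 2*(-163 + 2*131)/(-105 + 131) = -60 - 2*(-163 + 262)/26 = -60 - 2*99/26 = -60 - 1*99/13 = -60 - 99/13 = -879/13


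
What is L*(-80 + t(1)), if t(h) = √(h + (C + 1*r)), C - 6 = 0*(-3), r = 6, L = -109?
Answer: 8720 - 109*√13 ≈ 8327.0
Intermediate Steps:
C = 6 (C = 6 + 0*(-3) = 6 + 0 = 6)
t(h) = √(12 + h) (t(h) = √(h + (6 + 1*6)) = √(h + (6 + 6)) = √(h + 12) = √(12 + h))
L*(-80 + t(1)) = -109*(-80 + √(12 + 1)) = -109*(-80 + √13) = 8720 - 109*√13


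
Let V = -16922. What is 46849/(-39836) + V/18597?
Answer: -1545355645/740830092 ≈ -2.0860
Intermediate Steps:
46849/(-39836) + V/18597 = 46849/(-39836) - 16922/18597 = 46849*(-1/39836) - 16922*1/18597 = -46849/39836 - 16922/18597 = -1545355645/740830092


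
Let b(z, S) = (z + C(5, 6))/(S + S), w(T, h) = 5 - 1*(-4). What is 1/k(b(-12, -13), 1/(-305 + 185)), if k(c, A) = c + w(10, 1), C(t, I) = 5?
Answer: 26/241 ≈ 0.10788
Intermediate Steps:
w(T, h) = 9 (w(T, h) = 5 + 4 = 9)
b(z, S) = (5 + z)/(2*S) (b(z, S) = (z + 5)/(S + S) = (5 + z)/((2*S)) = (5 + z)*(1/(2*S)) = (5 + z)/(2*S))
k(c, A) = 9 + c (k(c, A) = c + 9 = 9 + c)
1/k(b(-12, -13), 1/(-305 + 185)) = 1/(9 + (1/2)*(5 - 12)/(-13)) = 1/(9 + (1/2)*(-1/13)*(-7)) = 1/(9 + 7/26) = 1/(241/26) = 26/241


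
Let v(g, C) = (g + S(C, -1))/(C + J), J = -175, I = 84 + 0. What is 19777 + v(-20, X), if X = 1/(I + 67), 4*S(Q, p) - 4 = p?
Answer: 2090361419/105696 ≈ 19777.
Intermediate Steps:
S(Q, p) = 1 + p/4
I = 84
X = 1/151 (X = 1/(84 + 67) = 1/151 ≈ 0.0066225)
v(g, C) = (3/4 + g)/(-175 + C) (v(g, C) = (g + (1 + (1/4)*(-1)))/(C - 175) = (g + (1 - 1/4))/(-175 + C) = (g + 3/4)/(-175 + C) = (3/4 + g)/(-175 + C))
19777 + v(-20, X) = 19777 + (3/4 - 20)/(-175 + 1/151) = 19777 - 77/4/(-26424/151) = 19777 - 151/26424*(-77/4) = 19777 + 11627/105696 = 2090361419/105696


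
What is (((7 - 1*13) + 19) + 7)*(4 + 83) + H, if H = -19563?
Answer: -17823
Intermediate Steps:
(((7 - 1*13) + 19) + 7)*(4 + 83) + H = (((7 - 1*13) + 19) + 7)*(4 + 83) - 19563 = (((7 - 13) + 19) + 7)*87 - 19563 = ((-6 + 19) + 7)*87 - 19563 = (13 + 7)*87 - 19563 = 20*87 - 19563 = 1740 - 19563 = -17823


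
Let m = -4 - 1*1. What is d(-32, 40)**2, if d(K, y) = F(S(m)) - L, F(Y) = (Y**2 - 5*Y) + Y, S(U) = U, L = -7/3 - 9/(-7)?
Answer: 935089/441 ≈ 2120.4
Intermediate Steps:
m = -5 (m = -4 - 1 = -5)
L = -22/21 (L = -7*1/3 - 9*(-1/7) = -7/3 + 9/7 = -22/21 ≈ -1.0476)
F(Y) = Y**2 - 4*Y
d(K, y) = 967/21 (d(K, y) = -5*(-4 - 5) - 1*(-22/21) = -5*(-9) + 22/21 = 45 + 22/21 = 967/21)
d(-32, 40)**2 = (967/21)**2 = 935089/441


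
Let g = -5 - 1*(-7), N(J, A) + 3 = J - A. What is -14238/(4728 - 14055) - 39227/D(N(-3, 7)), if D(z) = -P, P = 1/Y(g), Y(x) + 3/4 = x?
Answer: 609802699/12436 ≈ 49035.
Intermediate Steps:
N(J, A) = -3 + J - A (N(J, A) = -3 + (J - A) = -3 + J - A)
g = 2 (g = -5 + 7 = 2)
Y(x) = -3/4 + x
P = 4/5 (P = 1/(-3/4 + 2) = 1/(5/4) = 4/5 ≈ 0.80000)
D(z) = -4/5 (D(z) = -1*4/5 = -4/5)
-14238/(4728 - 14055) - 39227/D(N(-3, 7)) = -14238/(4728 - 14055) - 39227/(-4/5) = -14238/(-9327) - 39227*(-5/4) = -14238*(-1/9327) + 196135/4 = 4746/3109 + 196135/4 = 609802699/12436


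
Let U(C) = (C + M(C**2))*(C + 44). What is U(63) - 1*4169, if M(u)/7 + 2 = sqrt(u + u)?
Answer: 1074 + 47187*sqrt(2) ≈ 67807.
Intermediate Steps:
M(u) = -14 + 7*sqrt(2)*sqrt(u) (M(u) = -14 + 7*sqrt(u + u) = -14 + 7*sqrt(2*u) = -14 + 7*(sqrt(2)*sqrt(u)) = -14 + 7*sqrt(2)*sqrt(u))
U(C) = (44 + C)*(-14 + C + 7*sqrt(2)*sqrt(C**2)) (U(C) = (C + (-14 + 7*sqrt(2)*sqrt(C**2)))*(C + 44) = (-14 + C + 7*sqrt(2)*sqrt(C**2))*(44 + C) = (44 + C)*(-14 + C + 7*sqrt(2)*sqrt(C**2)))
U(63) - 1*4169 = (-616 + 63**2 + 30*63 + 308*sqrt(2)*sqrt(63**2) + 7*63*sqrt(2)*sqrt(63**2)) - 1*4169 = (-616 + 3969 + 1890 + 308*sqrt(2)*sqrt(3969) + 7*63*sqrt(2)*sqrt(3969)) - 4169 = (-616 + 3969 + 1890 + 308*sqrt(2)*63 + 7*63*sqrt(2)*63) - 4169 = (-616 + 3969 + 1890 + 19404*sqrt(2) + 27783*sqrt(2)) - 4169 = (5243 + 47187*sqrt(2)) - 4169 = 1074 + 47187*sqrt(2)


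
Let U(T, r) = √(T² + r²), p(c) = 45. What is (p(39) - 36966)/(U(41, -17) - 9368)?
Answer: 172937964/43878727 + 36921*√1970/87757454 ≈ 3.9599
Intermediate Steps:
(p(39) - 36966)/(U(41, -17) - 9368) = (45 - 36966)/(√(41² + (-17)²) - 9368) = -36921/(√(1681 + 289) - 9368) = -36921/(√1970 - 9368) = -36921/(-9368 + √1970)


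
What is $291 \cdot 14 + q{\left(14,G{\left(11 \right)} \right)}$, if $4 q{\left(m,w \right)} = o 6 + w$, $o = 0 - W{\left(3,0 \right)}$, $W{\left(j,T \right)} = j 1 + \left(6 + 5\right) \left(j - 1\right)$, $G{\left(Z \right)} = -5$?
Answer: $\frac{16141}{4} \approx 4035.3$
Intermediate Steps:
$W{\left(j,T \right)} = -11 + 12 j$ ($W{\left(j,T \right)} = j + 11 \left(-1 + j\right) = j + \left(-11 + 11 j\right) = -11 + 12 j$)
$o = -25$ ($o = 0 - \left(-11 + 12 \cdot 3\right) = 0 - \left(-11 + 36\right) = 0 - 25 = -25$)
$q{\left(m,w \right)} = - \frac{75}{2} + \frac{w}{4}$ ($q{\left(m,w \right)} = \frac{\left(-25\right) 6 + w}{4} = \frac{-150 + w}{4} = - \frac{75}{2} + \frac{w}{4}$)
$291 \cdot 14 + q{\left(14,G{\left(11 \right)} \right)} = 291 \cdot 14 + \left(- \frac{75}{2} + \frac{1}{4} \left(-5\right)\right) = 4074 - \frac{155}{4} = \frac{16141}{4}$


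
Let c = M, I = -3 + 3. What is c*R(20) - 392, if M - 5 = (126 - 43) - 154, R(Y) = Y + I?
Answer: -1712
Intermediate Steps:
I = 0
R(Y) = Y (R(Y) = Y + 0 = Y)
M = -66 (M = 5 + ((126 - 43) - 154) = 5 + (83 - 154) = 5 - 71 = -66)
c = -66
c*R(20) - 392 = -66*20 - 392 = -1320 - 392 = -1712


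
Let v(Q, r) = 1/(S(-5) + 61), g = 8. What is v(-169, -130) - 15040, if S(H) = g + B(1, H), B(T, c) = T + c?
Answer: -977599/65 ≈ -15040.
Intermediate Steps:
S(H) = 9 + H (S(H) = 8 + (1 + H) = 9 + H)
v(Q, r) = 1/65 (v(Q, r) = 1/((9 - 5) + 61) = 1/(4 + 61) = 1/65)
v(-169, -130) - 15040 = 1/65 - 15040 = -977599/65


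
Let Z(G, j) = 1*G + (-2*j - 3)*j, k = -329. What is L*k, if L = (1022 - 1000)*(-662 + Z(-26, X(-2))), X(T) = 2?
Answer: 5081076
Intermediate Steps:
Z(G, j) = G + j*(-3 - 2*j) (Z(G, j) = G + (-3 - 2*j)*j = G + j*(-3 - 2*j))
L = -15444 (L = (1022 - 1000)*(-662 + (-26 - 3*2 - 2*2²)) = 22*(-662 + (-26 - 6 - 2*4)) = 22*(-662 + (-26 - 6 - 8)) = 22*(-662 - 40) = 22*(-702) = -15444)
L*k = -15444*(-329) = 5081076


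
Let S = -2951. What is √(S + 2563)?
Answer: 2*I*√97 ≈ 19.698*I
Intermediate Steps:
√(S + 2563) = √(-2951 + 2563) = √(-388) = 2*I*√97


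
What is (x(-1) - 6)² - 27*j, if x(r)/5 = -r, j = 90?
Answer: -2429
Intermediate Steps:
x(r) = -5*r (x(r) = 5*(-r) = -5*r)
(x(-1) - 6)² - 27*j = (-5*(-1) - 6)² - 27*90 = (5 - 6)² - 2430 = (-1)² - 2430 = 1 - 2430 = -2429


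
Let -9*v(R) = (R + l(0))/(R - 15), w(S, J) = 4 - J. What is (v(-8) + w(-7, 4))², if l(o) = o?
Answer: 64/42849 ≈ 0.0014936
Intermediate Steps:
v(R) = -R/(9*(-15 + R)) (v(R) = -(R + 0)/(9*(R - 15)) = -R/(9*(-15 + R)))
(v(-8) + w(-7, 4))² = (-1*(-8)/(-135 + 9*(-8)) + (4 - 1*4))² = (-1*(-8)/(-135 - 72) + (4 - 4))² = (-1*(-8)/(-207) + 0)² = (-1*(-8)*(-1/207) + 0)² = (-8/207 + 0)² = (-8/207)² = 64/42849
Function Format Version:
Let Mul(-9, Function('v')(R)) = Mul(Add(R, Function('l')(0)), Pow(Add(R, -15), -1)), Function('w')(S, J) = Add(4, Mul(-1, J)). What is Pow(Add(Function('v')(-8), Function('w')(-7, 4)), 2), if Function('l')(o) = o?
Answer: Rational(64, 42849) ≈ 0.0014936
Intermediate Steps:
Function('v')(R) = Mul(Rational(-1, 9), R, Pow(Add(-15, R), -1)) (Function('v')(R) = Mul(Rational(-1, 9), Mul(Add(R, 0), Pow(Add(R, -15), -1))) = Mul(Rational(-1, 9), Mul(R, Pow(Add(-15, R), -1))) = Mul(Rational(-1, 9), R, Pow(Add(-15, R), -1)))
Pow(Add(Function('v')(-8), Function('w')(-7, 4)), 2) = Pow(Add(Mul(-1, -8, Pow(Add(-135, Mul(9, -8)), -1)), Add(4, Mul(-1, 4))), 2) = Pow(Add(Mul(-1, -8, Pow(Add(-135, -72), -1)), Add(4, -4)), 2) = Pow(Add(Mul(-1, -8, Pow(-207, -1)), 0), 2) = Pow(Add(Mul(-1, -8, Rational(-1, 207)), 0), 2) = Pow(Add(Rational(-8, 207), 0), 2) = Pow(Rational(-8, 207), 2) = Rational(64, 42849)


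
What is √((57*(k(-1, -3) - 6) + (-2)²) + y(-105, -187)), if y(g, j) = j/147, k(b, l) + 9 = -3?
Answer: I*√451263/21 ≈ 31.989*I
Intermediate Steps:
k(b, l) = -12 (k(b, l) = -9 - 3 = -12)
y(g, j) = j/147 (y(g, j) = j*(1/147) = j/147)
√((57*(k(-1, -3) - 6) + (-2)²) + y(-105, -187)) = √((57*(-12 - 6) + (-2)²) + (1/147)*(-187)) = √((57*(-18) + 4) - 187/147) = √((-1026 + 4) - 187/147) = √(-1022 - 187/147) = √(-150421/147) = I*√451263/21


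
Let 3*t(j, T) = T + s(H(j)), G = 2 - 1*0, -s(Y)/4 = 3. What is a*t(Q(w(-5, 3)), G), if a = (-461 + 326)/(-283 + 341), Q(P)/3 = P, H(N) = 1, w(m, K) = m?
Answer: 225/29 ≈ 7.7586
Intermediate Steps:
s(Y) = -12 (s(Y) = -4*3 = -12)
Q(P) = 3*P
G = 2 (G = 2 + 0 = 2)
t(j, T) = -4 + T/3 (t(j, T) = (T - 12)/3 = (-12 + T)/3 = -4 + T/3)
a = -135/58 ≈ -2.3276
a*t(Q(w(-5, 3)), G) = -135*(-4 + (1/3)*2)/58 = -135*(-4 + 2/3)/58 = -135/58*(-10/3) = 225/29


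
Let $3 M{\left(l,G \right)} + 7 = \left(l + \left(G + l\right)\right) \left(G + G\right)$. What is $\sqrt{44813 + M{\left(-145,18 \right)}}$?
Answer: $\frac{4 \sqrt{23370}}{3} \approx 203.83$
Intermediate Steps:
$M{\left(l,G \right)} = - \frac{7}{3} + \frac{2 G \left(G + 2 l\right)}{3}$ ($M{\left(l,G \right)} = - \frac{7}{3} + \frac{\left(l + \left(G + l\right)\right) \left(G + G\right)}{3} = - \frac{7}{3} + \frac{\left(G + 2 l\right) 2 G}{3} = - \frac{7}{3} + \frac{2 G \left(G + 2 l\right)}{3}$)
$\sqrt{44813 + M{\left(-145,18 \right)}} = \sqrt{44813 + \left(- \frac{7}{3} + \frac{2 \cdot 18^{2}}{3} + \frac{4}{3} \cdot 18 \left(-145\right)\right)} = \sqrt{44813 - \frac{9799}{3}} = \sqrt{\frac{124640}{3}} = \frac{4 \sqrt{23370}}{3}$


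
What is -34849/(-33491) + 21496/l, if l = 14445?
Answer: 11432863/4521285 ≈ 2.5287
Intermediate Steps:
-34849/(-33491) + 21496/l = -34849/(-33491) + 21496/14445 = -34849*(-1/33491) + 21496*(1/14445) = 34849/33491 + 21496/14445 = 11432863/4521285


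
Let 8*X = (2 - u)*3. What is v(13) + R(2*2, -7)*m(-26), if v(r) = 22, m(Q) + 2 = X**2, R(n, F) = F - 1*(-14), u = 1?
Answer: 575/64 ≈ 8.9844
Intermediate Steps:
R(n, F) = 14 + F (R(n, F) = F + 14 = 14 + F)
X = 3/8 (X = ((2 - 1*1)*3)/8 = ((2 - 1)*3)/8 = (1*3)/8 = (1/8)*3 = 3/8 ≈ 0.37500)
m(Q) = -119/64 (m(Q) = -2 + (3/8)**2 = -2 + 9/64 = -119/64)
v(13) + R(2*2, -7)*m(-26) = 22 + (14 - 7)*(-119/64) = 22 + 7*(-119/64) = 22 - 833/64 = 575/64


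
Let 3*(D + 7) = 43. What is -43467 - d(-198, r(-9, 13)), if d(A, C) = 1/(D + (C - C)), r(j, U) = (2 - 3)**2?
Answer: -956277/22 ≈ -43467.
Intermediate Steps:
D = 22/3 (D = -7 + (1/3)*43 = -7 + 43/3 = 22/3 ≈ 7.3333)
r(j, U) = 1 (r(j, U) = (-1)**2 = 1)
d(A, C) = 3/22 (d(A, C) = 1/(22/3 + (C - C)) = 1/(22/3 + 0) = 1/(22/3) = 3/22)
-43467 - d(-198, r(-9, 13)) = -43467 - 1*3/22 = -43467 - 3/22 = -956277/22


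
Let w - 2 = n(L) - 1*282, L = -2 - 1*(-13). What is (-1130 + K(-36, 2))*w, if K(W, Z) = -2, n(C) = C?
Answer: 304508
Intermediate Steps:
L = 11 (L = -2 + 13 = 11)
w = -269 (w = 2 + (11 - 1*282) = 2 + (11 - 282) = 2 - 271 = -269)
(-1130 + K(-36, 2))*w = (-1130 - 2)*(-269) = -1132*(-269) = 304508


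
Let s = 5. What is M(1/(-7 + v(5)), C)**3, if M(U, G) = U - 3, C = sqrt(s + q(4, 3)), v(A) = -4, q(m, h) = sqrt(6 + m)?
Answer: -39304/1331 ≈ -29.530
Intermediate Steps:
C = sqrt(5 + sqrt(10)) (C = sqrt(5 + sqrt(6 + 4)) = sqrt(5 + sqrt(10)) ≈ 2.8570)
M(U, G) = -3 + U
M(1/(-7 + v(5)), C)**3 = (-3 + 1/(-7 - 4))**3 = (-3 + 1/(-11))**3 = (-3 - 1/11)**3 = (-34/11)**3 = -39304/1331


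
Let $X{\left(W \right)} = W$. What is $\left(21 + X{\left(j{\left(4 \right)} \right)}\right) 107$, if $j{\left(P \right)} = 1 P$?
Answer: $2675$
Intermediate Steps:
$j{\left(P \right)} = P$
$\left(21 + X{\left(j{\left(4 \right)} \right)}\right) 107 = \left(21 + 4\right) 107 = 25 \cdot 107 = 2675$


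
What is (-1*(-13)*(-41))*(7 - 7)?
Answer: 0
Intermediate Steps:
(-1*(-13)*(-41))*(7 - 7) = (13*(-41))*0 = -533*0 = 0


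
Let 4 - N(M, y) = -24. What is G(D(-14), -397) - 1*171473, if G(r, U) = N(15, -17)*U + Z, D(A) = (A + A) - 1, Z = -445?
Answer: -183034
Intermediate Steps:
N(M, y) = 28 (N(M, y) = 4 - 1*(-24) = 4 + 24 = 28)
D(A) = -1 + 2*A (D(A) = 2*A - 1 = -1 + 2*A)
G(r, U) = -445 + 28*U (G(r, U) = 28*U - 445 = -445 + 28*U)
G(D(-14), -397) - 1*171473 = (-445 + 28*(-397)) - 1*171473 = (-445 - 11116) - 171473 = -11561 - 171473 = -183034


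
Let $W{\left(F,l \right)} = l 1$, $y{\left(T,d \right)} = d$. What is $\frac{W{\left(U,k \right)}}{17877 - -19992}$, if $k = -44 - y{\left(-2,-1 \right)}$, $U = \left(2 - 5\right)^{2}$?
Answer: $- \frac{43}{37869} \approx -0.0011355$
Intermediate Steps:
$U = 9$ ($U = \left(-3\right)^{2} = 9$)
$k = -43$ ($k = -44 - -1 = -44 + 1 = -43$)
$W{\left(F,l \right)} = l$
$\frac{W{\left(U,k \right)}}{17877 - -19992} = - \frac{43}{17877 - -19992} = - \frac{43}{17877 + 19992} = - \frac{43}{37869}$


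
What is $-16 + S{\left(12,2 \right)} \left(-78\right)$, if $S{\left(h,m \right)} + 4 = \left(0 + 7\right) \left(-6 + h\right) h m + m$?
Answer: $-78484$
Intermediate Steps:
$S{\left(h,m \right)} = -4 + m + h m \left(-42 + 7 h\right)$ ($S{\left(h,m \right)} = -4 + \left(\left(0 + 7\right) \left(-6 + h\right) h m + m\right) = -4 + \left(7 \left(-6 + h\right) h m + m\right) = -4 + \left(\left(-42 + 7 h\right) h m + m\right) = -4 + \left(h \left(-42 + 7 h\right) m + m\right) = -4 + \left(h m \left(-42 + 7 h\right) + m\right) = -4 + \left(m + h m \left(-42 + 7 h\right)\right) = -4 + m + h m \left(-42 + 7 h\right)$)
$-16 + S{\left(12,2 \right)} \left(-78\right) = -16 + \left(-4 + 2 - 504 \cdot 2 + 7 \cdot 2 \cdot 12^{2}\right) \left(-78\right) = -16 + \left(-4 + 2 - 1008 + 7 \cdot 2 \cdot 144\right) \left(-78\right) = -16 + \left(-4 + 2 - 1008 + 2016\right) \left(-78\right) = -16 + 1006 \left(-78\right) = -16 - 78468 = -78484$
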